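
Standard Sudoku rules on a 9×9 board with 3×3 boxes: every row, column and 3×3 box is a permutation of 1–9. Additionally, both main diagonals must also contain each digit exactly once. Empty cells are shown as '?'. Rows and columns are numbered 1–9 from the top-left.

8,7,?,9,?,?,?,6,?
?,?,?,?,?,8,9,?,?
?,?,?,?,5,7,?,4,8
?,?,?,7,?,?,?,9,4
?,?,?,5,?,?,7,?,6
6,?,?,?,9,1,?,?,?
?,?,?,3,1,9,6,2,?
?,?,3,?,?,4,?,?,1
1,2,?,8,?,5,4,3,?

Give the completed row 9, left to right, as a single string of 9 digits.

R8C8 = 5: row 8 has {1,3,4}; col 8 has {2,3,4,6,9}; box has {1,2,3,4,6}; main diagonal has {1,6,7,8} → only 5 remains.
R9C9 = 9: row 9 has {1,2,3,4,5,8}; col 9 has {1,4,6,8}; box has {1,2,3,4,5,6}; main diagonal has {1,5,6,7,8} → only 9 remains.
R2C8 = 7: row 2 has {8,9}; col 8 has {2,3,4,5,6,9}; box has {4,6,8,9}; anti-diagonal has {1} → only 7 remains.
R3C3 = 2: row 3 has {4,5,7,8}; col 3 has {3}; box has {7,8}; main diagonal has {1,5,6,7,8,9} → only 2 remains.
R3C7 = 3: row 3 has {2,4,5,7,8}; col 7 has {4,6,7,9}; box has {4,6,7,8,9}; anti-diagonal has {1,7} → only 3 remains.
R5C5 = 4: row 5 has {5,6,7}; col 5 has {1,5,9}; box has {1,5,7,9}; main diagonal has {1,2,5,6,7,8,9}; anti-diagonal has {1,3,7} → only 4 remains.
R6C4 = 2: row 6 has {1,6,9}; col 4 has {3,5,7,8,9}; box has {1,4,5,7,9}; anti-diagonal has {1,3,4,7} → only 2 remains.
R6C8 = 8: row 6 has {1,2,6,9}; col 8 has {2,3,4,5,6,7,9}; box has {4,6,7,9} → only 8 remains.
R7C9 = 7: row 7 has {1,2,3,6,9}; col 9 has {1,4,6,8,9}; box has {1,2,3,4,5,6,9} → only 7 remains.
R8C4 = 6: row 8 has {1,3,4,5}; col 4 has {2,3,5,7,8,9}; box has {1,3,4,5,8,9} → only 6 remains.
R8C7 = 8: row 8 has {1,3,4,5,6}; col 7 has {3,4,6,7,9}; box has {1,2,3,4,5,6,7,9} → only 8 remains.
R9C5 = 7: row 9 has {1,2,3,4,5,8,9}; col 5 has {1,4,5,9}; box has {1,3,4,5,6,8,9} → only 7 remains.
R1C9 = 5: row 1 has {6,7,8,9}; col 9 has {1,4,6,7,8,9}; box has {3,4,6,7,8,9}; anti-diagonal has {1,2,3,4,7} → only 5 remains.
R2C2 = 3: row 2 has {7,8,9}; col 2 has {2,7}; box has {2,7,8}; main diagonal has {1,2,4,5,6,7,8,9} → only 3 remains.
R2C9 = 2: row 2 has {3,7,8,9}; col 9 has {1,4,5,6,7,8,9}; box has {3,4,5,6,7,8,9} → only 2 remains.
R3C1 = 9: row 3 has {2,3,4,5,7,8}; col 1 has {1,6,8}; box has {2,3,7,8} → only 9 remains.
R3C4 = 1: row 3 has {2,3,4,5,7,8,9}; col 4 has {2,3,5,6,7,8,9}; box has {5,7,8,9} → only 1 remains.
R4C6 = 6: row 4 has {4,7,9}; col 6 has {1,4,5,7,8,9}; box has {1,2,4,5,7,9}; anti-diagonal has {1,2,3,4,5,7} → only 6 remains.
R5C6 = 3: row 5 has {4,5,6,7}; col 6 has {1,4,5,6,7,8,9}; box has {1,2,4,5,6,7,9} → only 3 remains.
R5C8 = 1: row 5 has {3,4,5,6,7}; col 8 has {2,3,4,5,6,7,8,9}; box has {4,6,7,8,9} → only 1 remains.
R6C7 = 5: row 6 has {1,2,6,8,9}; col 7 has {3,4,6,7,8,9}; box has {1,4,6,7,8,9} → only 5 remains.
R6C9 = 3: row 6 has {1,2,5,6,8,9}; col 9 has {1,2,4,5,6,7,8,9}; box has {1,4,5,6,7,8,9} → only 3 remains.
R7C3 = 8: row 7 has {1,2,3,6,7,9}; col 3 has {2,3}; box has {1,2,3}; anti-diagonal has {1,2,3,4,5,6,7} → only 8 remains.
R8C1 = 7: row 8 has {1,3,4,5,6,8}; col 1 has {1,6,8,9}; box has {1,2,3,8} → only 7 remains.
R8C2 = 9: row 8 has {1,3,4,5,6,7,8}; col 2 has {2,3,7}; box has {1,2,3,7,8}; anti-diagonal has {1,2,3,4,5,6,7,8} → only 9 remains.
R8C5 = 2: row 8 has {1,3,4,5,6,7,8,9}; col 5 has {1,4,5,7,9}; box has {1,3,4,5,6,7,8,9} → only 2 remains.
R9C3 = 6: row 9 has {1,2,3,4,5,7,8,9}; col 3 has {2,3,8}; box has {1,2,3,7,8,9} → only 6 remains.

126875439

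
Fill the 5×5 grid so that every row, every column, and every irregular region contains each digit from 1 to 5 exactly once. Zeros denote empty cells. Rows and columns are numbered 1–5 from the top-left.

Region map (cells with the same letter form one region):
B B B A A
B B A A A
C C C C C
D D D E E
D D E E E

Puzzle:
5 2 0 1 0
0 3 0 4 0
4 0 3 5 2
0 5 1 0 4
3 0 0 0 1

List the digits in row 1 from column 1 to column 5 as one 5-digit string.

52413

R1C3 = 4: row 1 has {1,2,5}; col 3 has {1,3}; region has {2,3,5} → only 4 remains.
R1C5 = 3: row 1 has {1,2,4,5}; col 5 has {1,2,4}; region has {1,4} → only 3 remains.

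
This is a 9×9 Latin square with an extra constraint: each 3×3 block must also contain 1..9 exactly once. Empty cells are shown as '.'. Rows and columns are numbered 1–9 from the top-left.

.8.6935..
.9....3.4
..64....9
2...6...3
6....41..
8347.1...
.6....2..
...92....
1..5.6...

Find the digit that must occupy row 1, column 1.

4

row 4, column 4 = 8 (sole candidate).
row 6, column 5 = 5 (sole candidate).
row 4, column 6 = 9 (sole candidate).
row 5, column 5 = 3 (sole candidate).
row 5, column 4 = 2 (sole candidate).
row 2, column 4 = 1 (sole candidate).
row 7, column 4 = 3 (sole candidate).
row 1, column 1 = 4: in row 1, 4 can only go here (every other open cell in that row sees a 4).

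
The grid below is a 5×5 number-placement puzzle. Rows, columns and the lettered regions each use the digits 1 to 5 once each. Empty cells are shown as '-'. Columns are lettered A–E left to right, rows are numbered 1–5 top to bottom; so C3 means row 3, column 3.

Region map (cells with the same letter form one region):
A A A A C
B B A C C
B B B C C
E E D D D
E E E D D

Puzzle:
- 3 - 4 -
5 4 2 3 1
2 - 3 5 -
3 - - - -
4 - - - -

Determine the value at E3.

A1 = 1 (sole candidate).
C1 = 5 (sole candidate).
E1 = 2 (sole candidate).
B3 = 1 (sole candidate).
E3 = 4: row 3 has {1,2,3,5}; col 5 has {1,2}; region has {1,2,3,5} → only 4 remains.

4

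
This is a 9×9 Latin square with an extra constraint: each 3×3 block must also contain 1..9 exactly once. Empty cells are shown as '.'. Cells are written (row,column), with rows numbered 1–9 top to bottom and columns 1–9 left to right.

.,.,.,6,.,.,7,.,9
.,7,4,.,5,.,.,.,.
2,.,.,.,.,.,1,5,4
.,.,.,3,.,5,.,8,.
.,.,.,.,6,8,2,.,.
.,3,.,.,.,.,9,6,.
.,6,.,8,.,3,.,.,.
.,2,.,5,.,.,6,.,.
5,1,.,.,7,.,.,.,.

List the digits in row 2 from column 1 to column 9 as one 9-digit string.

(4,7) = 4: row 4 has {3,5,8}; col 7 has {1,2,6,7,9}; box has {2,6,8,9} → only 4 remains.
(7,7) = 5: row 7 has {3,6,8}; col 7 has {1,2,4,6,7,9}; box has {6} → only 5 remains.
(4,2) = 9: row 4 has {3,4,5,8}; col 2 has {1,2,3,6,7}; box has {3} → only 9 remains.
(3,2) = 8: row 3 has {1,2,4,5}; col 2 has {1,2,3,6,7,9}; box has {2,4,7} → only 8 remains.
(1,2) = 5: row 1 has {6,7,9}; col 2 has {1,2,3,6,7,8,9}; box has {2,4,7,8} → only 5 remains.
(5,2) = 4: row 5 has {2,6,8}; col 2 has {1,2,3,5,6,7,8,9}; box has {3,9} → only 4 remains.
(1,5) = 8: in row 1, 8 can only go here (every other open cell in that row sees an 8).
(1,6) = 4: in row 1, 4 can only go here (every other open cell in that row sees a 4).
(1,8) = 2: in row 1, 2 can only go here (every other open cell in that row sees a 2).
(2,8) = 3: row 2 has {4,5,7}; col 8 has {2,5,6,8}; box has {1,2,4,5,7,9} → only 3 remains.
(2,7) = 8: row 2 has {3,4,5,7}; col 7 has {1,2,4,5,6,7,9}; box has {1,2,3,4,5,7,9} → only 8 remains.
(2,9) = 6: row 2 has {3,4,5,7,8}; col 9 has {4,9}; box has {1,2,3,4,5,7,8,9} → only 6 remains.
(9,7) = 3: row 9 has {1,5,7}; col 7 has {1,2,4,5,6,7,8,9}; box has {5,6} → only 3 remains.
(3,3) = 6: in row 3, 6 can only go here (every other open cell in that row sees a 6).
(3,5) = 3: in row 3, 3 can only go here (every other open cell in that row sees a 3).
(4,1) = 6: in row 4, 6 can only go here (every other open cell in that row sees a 6).
(5,9) = 3: in row 5, 3 can only go here (every other open cell in that row sees a 3).
(5,4) = 9: in row 5, 9 can only go here (every other open cell in that row sees a 9).
(3,4) = 7: row 3 has {1,2,3,4,5,6,8}; col 4 has {3,5,6,8,9}; box has {3,4,5,6,8} → only 7 remains.
(3,6) = 9: row 3 has {1,2,3,4,5,6,7,8}; col 6 has {3,4,5,8}; box has {3,4,5,6,7,8} → only 9 remains.
(8,6) = 1: row 8 has {2,5,6}; col 6 has {3,4,5,8,9}; box has {3,5,7,8} → only 1 remains.
(2,6) = 2: row 2 has {3,4,5,6,7,8}; col 6 has {1,3,4,5,8,9}; box has {3,4,5,6,7,8,9} → only 2 remains.
(6,6) = 7: row 6 has {3,6,9}; col 6 has {1,2,3,4,5,8,9}; box has {3,5,6,8,9} → only 7 remains.
(9,6) = 6: row 9 has {1,3,5,7}; col 6 has {1,2,3,4,5,7,8,9}; box has {1,3,5,7,8} → only 6 remains.
(2,4) = 1: row 2 has {2,3,4,5,6,7,8}; col 4 has {3,5,6,7,8,9}; box has {2,3,4,5,6,7,8,9} → only 1 remains.
(2,1) = 9: row 2 has {1,2,3,4,5,6,7,8}; col 1 has {2,5,6}; box has {2,4,5,6,7,8} → only 9 remains.

974152836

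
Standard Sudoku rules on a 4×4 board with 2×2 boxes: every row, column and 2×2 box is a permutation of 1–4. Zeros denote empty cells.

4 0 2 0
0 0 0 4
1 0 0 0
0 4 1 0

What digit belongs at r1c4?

1

r2c3 = 3 (sole candidate).
r3c3 = 4 (sole candidate).
r1c4 = 1: row 1 has {2,4}; col 4 has {4}; box has {2,3,4} → only 1 remains.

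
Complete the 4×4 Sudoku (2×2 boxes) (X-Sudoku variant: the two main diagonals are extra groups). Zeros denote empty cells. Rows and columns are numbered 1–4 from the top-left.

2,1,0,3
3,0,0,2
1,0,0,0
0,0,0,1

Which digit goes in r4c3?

2

r1c3 = 4: row 1 has {1,2,3}; col 3 has {}; box has {2,3} → only 4 remains.
r2c2 = 4: row 2 has {2,3}; col 2 has {1}; box has {1,2,3}; main diagonal has {1,2} → only 4 remains.
r2c3 = 1: row 2 has {2,3,4}; col 3 has {4}; box has {2,3,4}; anti-diagonal has {3} → only 1 remains.
r3c2 = 2: row 3 has {1}; col 2 has {1,4}; box has {1}; anti-diagonal has {1,3} → only 2 remains.
r3c3 = 3: row 3 has {1,2}; col 3 has {1,4}; box has {1}; main diagonal has {1,2,4} → only 3 remains.
r3c4 = 4: row 3 has {1,2,3}; col 4 has {1,2,3}; box has {1,3} → only 4 remains.
r4c1 = 4: row 4 has {1}; col 1 has {1,2,3}; box has {1,2}; anti-diagonal has {1,2,3} → only 4 remains.
r4c2 = 3: row 4 has {1,4}; col 2 has {1,2,4}; box has {1,2,4} → only 3 remains.
r4c3 = 2: row 4 has {1,3,4}; col 3 has {1,3,4}; box has {1,3,4} → only 2 remains.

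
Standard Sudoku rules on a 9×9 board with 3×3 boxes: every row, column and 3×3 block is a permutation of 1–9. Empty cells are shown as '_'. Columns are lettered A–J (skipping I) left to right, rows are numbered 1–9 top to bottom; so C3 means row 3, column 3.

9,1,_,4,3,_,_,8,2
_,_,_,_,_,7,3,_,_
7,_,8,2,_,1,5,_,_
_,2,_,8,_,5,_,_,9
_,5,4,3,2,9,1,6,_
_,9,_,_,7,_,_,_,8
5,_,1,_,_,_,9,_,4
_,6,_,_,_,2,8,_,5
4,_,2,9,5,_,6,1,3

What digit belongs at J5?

F1 = 6 (sole candidate).
G1 = 7 (sole candidate).
B2 = 4 (sole candidate).
D2 = 5 (sole candidate).
H2 = 9 (sole candidate).
B3 = 3 (sole candidate).
E3 = 9 (sole candidate).
H3 = 4 (sole candidate).
J3 = 6 (sole candidate).
G4 = 4 (sole candidate).
A5 = 8 (sole candidate).
J5 = 7: row 5 has {1,2,3,4,5,6,8,9}; col 9 has {2,3,4,5,6,8,9}; box has {1,4,6,8,9} → only 7 remains.

7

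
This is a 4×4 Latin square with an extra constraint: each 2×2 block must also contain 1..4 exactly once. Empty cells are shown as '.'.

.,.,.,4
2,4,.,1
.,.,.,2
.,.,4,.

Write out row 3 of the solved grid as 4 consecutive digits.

4312

R2C3 = 3 (sole candidate).
R3C3 = 1: row 3 has {2}; col 3 has {3,4}; box has {2,4} → only 1 remains.
R4C4 = 3 (sole candidate).
R1C3 = 2 (sole candidate).
R3C2 = 3: row 3 has {1,2}; col 2 has {4}; box has {} → only 3 remains.
R4C1 = 1 (sole candidate).
R4C2 = 2 (sole candidate).
R1C1 = 3 (sole candidate).
R1C2 = 1 (sole candidate).
R3C1 = 4: row 3 has {1,2,3}; col 1 has {1,2,3}; box has {1,2,3} → only 4 remains.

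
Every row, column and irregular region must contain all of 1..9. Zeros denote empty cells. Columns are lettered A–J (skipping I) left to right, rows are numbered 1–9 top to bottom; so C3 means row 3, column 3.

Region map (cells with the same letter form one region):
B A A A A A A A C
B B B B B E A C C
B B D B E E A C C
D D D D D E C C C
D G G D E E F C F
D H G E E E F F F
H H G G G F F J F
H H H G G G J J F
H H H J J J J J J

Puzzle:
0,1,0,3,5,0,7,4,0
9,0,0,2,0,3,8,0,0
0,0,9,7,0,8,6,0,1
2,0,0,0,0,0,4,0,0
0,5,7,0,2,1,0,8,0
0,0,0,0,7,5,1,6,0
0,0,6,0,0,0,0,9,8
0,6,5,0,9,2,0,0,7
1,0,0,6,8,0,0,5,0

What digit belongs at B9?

9

C1 = 2: row 1 has {1,3,4,5,7}; col 3 has {5,6,7,9}; region has {1,3,4,5,6,7,8} → only 2 remains.
F1 = 9: row 1 has {1,2,3,4,5,7}; col 6 has {1,2,3,5,8}; region has {1,2,3,4,5,6,7,8} → only 9 remains.
J1 = 6: row 1 has {1,2,3,4,5,7,9}; col 9 has {1,7,8}; region has {1,4,8} → only 6 remains.
B2 = 4: row 2 has {2,3,8,9}; col 2 has {1,5,6}; region has {2,7,9} → only 4 remains.
C2 = 1: row 2 has {2,3,4,8,9}; col 3 has {2,5,6,7,9}; region has {2,4,7,9} → only 1 remains.
E2 = 6: row 2 has {1,2,3,4,8,9}; col 5 has {2,5,7,8,9}; region has {1,2,4,7,9} → only 6 remains.
H2 = 7: row 2 has {1,2,3,4,6,8,9}; col 8 has {4,5,6,8,9}; region has {1,4,6,8} → only 7 remains.
J2 = 5: row 2 has {1,2,3,4,6,7,8,9}; col 9 has {1,6,7,8}; region has {1,4,6,7,8} → only 5 remains.
B3 = 3: row 3 has {1,6,7,8,9}; col 2 has {1,4,5,6}; region has {1,2,4,6,7,9} → only 3 remains.
E3 = 4: row 3 has {1,3,6,7,8,9}; col 5 has {2,5,6,7,8,9}; region has {1,2,3,5,7,8} → only 4 remains.
H3 = 2: row 3 has {1,3,4,6,7,8,9}; col 8 has {4,5,6,7,8,9}; region has {1,4,5,6,7,8} → only 2 remains.
F4 = 6: row 4 has {2,4}; col 6 has {1,2,3,5,8,9}; region has {1,2,3,4,5,7,8} → only 6 remains.
H4 = 3: row 4 has {2,4,6}; col 8 has {2,4,5,6,7,8,9}; region has {1,2,4,5,6,7,8} → only 3 remains.
J4 = 9: row 4 has {2,3,4,6}; col 9 has {1,5,6,7,8}; region has {1,2,3,4,5,6,7,8} → only 9 remains.
D5 = 4: row 5 has {1,2,5,7,8}; col 4 has {2,3,6,7}; region has {2,9} → only 4 remains.
J5 = 3: row 5 has {1,2,4,5,7,8}; col 9 has {1,5,6,7,8,9}; region has {1,6,7,8} → only 3 remains.
D6 = 9: row 6 has {1,5,6,7}; col 4 has {2,3,4,6,7}; region has {1,2,3,4,5,6,7,8} → only 9 remains.
D7 = 1: row 7 has {6,8,9}; col 4 has {2,3,4,6,7,9}; region has {2,5,6,7,9} → only 1 remains.
E7 = 3: row 7 has {1,6,8,9}; col 5 has {2,4,5,6,7,8,9}; region has {1,2,5,6,7,9} → only 3 remains.
F7 = 4: row 7 has {1,3,6,8,9}; col 6 has {1,2,3,5,6,8,9}; region has {1,3,6,7,8} → only 4 remains.
D8 = 8: row 8 has {2,5,6,7,9}; col 4 has {1,2,3,4,6,7,9}; region has {1,2,3,5,6,7,9} → only 8 remains.
G8 = 3: row 8 has {2,5,6,7,8,9}; col 7 has {1,4,6,7,8}; region has {5,6,8,9} → only 3 remains.
H8 = 1: row 8 has {2,3,5,6,7,8,9}; col 8 has {2,3,4,5,6,7,8,9}; region has {3,5,6,8,9} → only 1 remains.
F9 = 7: row 9 has {1,5,6,8}; col 6 has {1,2,3,4,5,6,8,9}; region has {1,3,5,6,8,9} → only 7 remains.
G9 = 2: row 9 has {1,5,6,7,8}; col 7 has {1,3,4,6,7,8}; region has {1,3,5,6,7,8,9} → only 2 remains.
J9 = 4: row 9 has {1,2,5,6,7,8}; col 9 has {1,3,5,6,7,8,9}; region has {1,2,3,5,6,7,8,9} → only 4 remains.
A1 = 8: row 1 has {1,2,3,4,5,6,7,9}; col 1 has {1,2,9}; region has {1,2,3,4,6,7,9} → only 8 remains.
A3 = 5: row 3 has {1,2,3,4,6,7,8,9}; col 1 has {1,2,8,9}; region has {1,2,3,4,6,7,8,9} → only 5 remains.
C4 = 8: row 4 has {2,3,4,6,9}; col 3 has {1,2,5,6,7,9}; region has {2,4,9} → only 8 remains.
D4 = 5: row 4 has {2,3,4,6,8,9}; col 4 has {1,2,3,4,6,7,8,9}; region has {2,4,8,9} → only 5 remains.
E4 = 1: row 4 has {2,3,4,5,6,8,9}; col 5 has {2,3,4,5,6,7,8,9}; region has {2,4,5,8,9} → only 1 remains.
A5 = 6: row 5 has {1,2,3,4,5,7,8}; col 1 has {1,2,5,8,9}; region has {1,2,4,5,8,9} → only 6 remains.
G5 = 9: row 5 has {1,2,3,4,5,6,7,8}; col 7 has {1,2,3,4,6,7,8}; region has {1,3,4,6,7,8} → only 9 remains.
A6 = 3: row 6 has {1,5,6,7,9}; col 1 has {1,2,5,6,8,9}; region has {1,2,4,5,6,8,9} → only 3 remains.
C6 = 4: row 6 has {1,3,5,6,7,9}; col 3 has {1,2,5,6,7,8,9}; region has {1,2,3,5,6,7,8,9} → only 4 remains.
J6 = 2: row 6 has {1,3,4,5,6,7,9}; col 9 has {1,3,4,5,6,7,8,9}; region has {1,3,4,6,7,8,9} → only 2 remains.
A7 = 7: row 7 has {1,3,4,6,8,9}; col 1 has {1,2,3,5,6,8,9}; region has {1,5,6} → only 7 remains.
B7 = 2: row 7 has {1,3,4,6,7,8,9}; col 2 has {1,3,4,5,6}; region has {1,5,6,7} → only 2 remains.
G7 = 5: row 7 has {1,2,3,4,6,7,8,9}; col 7 has {1,2,3,4,6,7,8,9}; region has {1,2,3,4,6,7,8,9} → only 5 remains.
A8 = 4: row 8 has {1,2,3,5,6,7,8,9}; col 1 has {1,2,3,5,6,7,8,9}; region has {1,2,5,6,7} → only 4 remains.
B9 = 9: row 9 has {1,2,4,5,6,7,8}; col 2 has {1,2,3,4,5,6}; region has {1,2,4,5,6,7} → only 9 remains.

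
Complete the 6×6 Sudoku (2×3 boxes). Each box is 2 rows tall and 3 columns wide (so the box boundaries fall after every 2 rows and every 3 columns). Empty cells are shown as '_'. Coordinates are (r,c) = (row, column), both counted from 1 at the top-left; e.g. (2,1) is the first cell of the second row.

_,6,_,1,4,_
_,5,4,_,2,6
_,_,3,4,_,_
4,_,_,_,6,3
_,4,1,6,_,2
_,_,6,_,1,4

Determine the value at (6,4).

(1,3) = 2: row 1 has {1,4,6}; col 3 has {1,3,4,6}; box has {4,5,6} → only 2 remains.
(1,6) = 5: row 1 has {1,2,4,6}; col 6 has {2,3,4,6}; box has {1,2,4,6} → only 5 remains.
(2,4) = 3: row 2 has {2,4,5,6}; col 4 has {1,4,6}; box has {1,2,4,5,6} → only 3 remains.
(3,5) = 5: row 3 has {3,4}; col 5 has {1,2,4,6}; box has {3,4,6} → only 5 remains.
(3,6) = 1: row 3 has {3,4,5}; col 6 has {2,3,4,5,6}; box has {3,4,5,6} → only 1 remains.
(4,3) = 5: row 4 has {3,4,6}; col 3 has {1,2,3,4,6}; box has {3,4} → only 5 remains.
(4,4) = 2: row 4 has {3,4,5,6}; col 4 has {1,3,4,6}; box has {1,3,4,5,6} → only 2 remains.
(5,5) = 3: row 5 has {1,2,4,6}; col 5 has {1,2,4,5,6}; box has {1,2,4,6} → only 3 remains.
(6,4) = 5: row 6 has {1,4,6}; col 4 has {1,2,3,4,6}; box has {1,2,3,4,6} → only 5 remains.

5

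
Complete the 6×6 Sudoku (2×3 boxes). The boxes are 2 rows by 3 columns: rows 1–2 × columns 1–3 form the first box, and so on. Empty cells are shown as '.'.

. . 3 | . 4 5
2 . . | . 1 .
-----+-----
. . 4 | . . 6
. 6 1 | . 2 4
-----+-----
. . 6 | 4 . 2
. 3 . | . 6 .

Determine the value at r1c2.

1

r1c2 = 1: row 1 has {3,4,5}; col 2 has {3,6}; box has {2,3} → only 1 remains.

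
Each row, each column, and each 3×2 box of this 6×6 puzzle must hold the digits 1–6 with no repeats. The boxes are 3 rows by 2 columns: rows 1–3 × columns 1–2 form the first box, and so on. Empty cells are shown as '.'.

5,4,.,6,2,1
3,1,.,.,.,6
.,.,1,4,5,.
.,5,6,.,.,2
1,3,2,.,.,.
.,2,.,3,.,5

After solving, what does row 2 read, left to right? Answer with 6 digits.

315246

R1C3 = 3 (sole candidate).
R2C3 = 5: row 2 has {1,3,6}; col 3 has {1,2,3,6}; box has {1,3,4,6} → only 5 remains.
R2C4 = 2: row 2 has {1,3,5,6}; col 4 has {3,4,6}; box has {1,3,4,5,6} → only 2 remains.
R2C5 = 4: row 2 has {1,2,3,5,6}; col 5 has {2,5}; box has {1,2,5,6} → only 4 remains.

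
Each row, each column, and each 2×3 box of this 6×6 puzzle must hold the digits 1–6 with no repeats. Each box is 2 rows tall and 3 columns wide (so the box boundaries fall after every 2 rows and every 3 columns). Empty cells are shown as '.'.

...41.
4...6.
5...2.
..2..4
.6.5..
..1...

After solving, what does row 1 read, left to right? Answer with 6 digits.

r2c2 = 1 (hidden single in row 2).
r4c2 = 3 (sole candidate).
r4c5 = 5 (sole candidate).
r3c2 = 4 (sole candidate).
r3c3 = 6 (sole candidate).
r4c1 = 1 (sole candidate).
r4c4 = 6 (sole candidate).
r1c1 = 6: in row 1, 6 can only go here (every other open cell in that row sees a 6).
r5c6 = 1 (hidden single in row 5).
r3c6 = 3 (sole candidate).
r3c4 = 1 (sole candidate).
r1c3 = 3: in row 1, 3 can only go here (every other open cell in that row sees a 3).
r2c3 = 5 (sole candidate).
r2c6 = 2 (sole candidate).
r5c3 = 4 (sole candidate).
r5c5 = 3 (sole candidate).
r6c4 = 2 (sole candidate).
r6c5 = 4 (sole candidate).
r6c6 = 6 (sole candidate).
r1c2 = 2: row 1 has {1,3,4,6}; col 2 has {1,3,4,6}; box has {1,3,4,5,6} → only 2 remains.
r1c6 = 5: row 1 has {1,2,3,4,6}; col 6 has {1,2,3,4,6}; box has {1,2,4,6} → only 5 remains.

623415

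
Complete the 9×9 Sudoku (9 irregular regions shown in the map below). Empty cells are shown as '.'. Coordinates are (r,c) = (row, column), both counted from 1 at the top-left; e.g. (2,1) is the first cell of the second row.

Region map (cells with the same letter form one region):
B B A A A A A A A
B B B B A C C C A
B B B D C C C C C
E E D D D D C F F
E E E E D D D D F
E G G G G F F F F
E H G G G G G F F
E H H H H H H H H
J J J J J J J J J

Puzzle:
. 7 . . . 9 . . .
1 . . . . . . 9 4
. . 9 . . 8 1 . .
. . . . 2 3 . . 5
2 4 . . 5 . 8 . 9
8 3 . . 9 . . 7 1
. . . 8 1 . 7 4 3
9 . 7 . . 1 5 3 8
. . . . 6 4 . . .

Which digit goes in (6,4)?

(8,5) = 4: row 8 has {1,3,5,7,8,9}; col 5 has {1,2,5,6,9}; region has {1,3,5,7,8} → only 4 remains.
(1,1) = 4: in row 1, 4 can only go here (every other open cell in that row sees a 4).
(3,4) = 4: in row 3, 4 can only go here (every other open cell in that row sees a 4).
(4,7) = 4: in row 4, 4 can only go here (every other open cell in that row sees a 4).
(4,8) = 8: in row 4, 8 can only go here (every other open cell in that row sees an 8).
(4,4) = 9: in row 4, 9 can only go here (every other open cell in that row sees a 9).
(4,1) = 7: in row 4, 7 can only go here (every other open cell in that row sees a 7).
(5,6) = 7: in row 5, 7 can only go here (every other open cell in that row sees a 7).
(2,5) = 7: in row 2, 7 can only go here (every other open cell in that row sees a 7).
(3,5) = 3: row 3 has {1,4,8,9}; col 5 has {1,2,4,5,6,7,9}; region has {1,4,8,9} → only 3 remains.
(1,5) = 8: row 1 has {4,7,9}; col 5 has {1,2,3,4,5,6,7,9}; region has {4,7,9} → only 8 remains.
(3,9) = 7: in row 3, 7 can only go here (every other open cell in that row sees a 7).
(9,9) = 2: row 9 has {4,6}; col 9 has {1,3,4,5,7,8,9}; region has {4,6} → only 2 remains.
(1,9) = 6: row 1 has {4,7,8,9}; col 9 has {1,2,3,4,5,7,8,9}; region has {4,7,8,9} → only 6 remains.
(6,3) = 4: in row 6, 4 can only go here (every other open cell in that row sees a 4).
(6,4) = 5: in row 6, 5 can only go here (every other open cell in that row sees a 5).

5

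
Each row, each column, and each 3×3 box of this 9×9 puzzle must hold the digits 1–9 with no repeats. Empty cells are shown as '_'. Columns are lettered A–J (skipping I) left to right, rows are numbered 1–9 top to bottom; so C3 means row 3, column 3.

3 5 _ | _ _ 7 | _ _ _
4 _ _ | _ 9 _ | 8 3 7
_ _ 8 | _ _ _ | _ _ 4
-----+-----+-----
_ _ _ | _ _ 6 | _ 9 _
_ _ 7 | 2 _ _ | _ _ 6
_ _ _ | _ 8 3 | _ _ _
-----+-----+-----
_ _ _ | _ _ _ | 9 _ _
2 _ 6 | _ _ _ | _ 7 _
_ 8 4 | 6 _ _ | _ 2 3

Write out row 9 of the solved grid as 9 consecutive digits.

D1 = 8: in row 1, 8 can only go here (every other open cell in that row sees an 8).
E1 = 4: in row 1, 4 can only go here (every other open cell in that row sees a 4).
B2 = 6: in row 2, 6 can only go here (every other open cell in that row sees a 6).
A6 = 6: in row 6, 6 can only go here (every other open cell in that row sees a 6).
H7 = 6: in row 7, 6 can only go here (every other open cell in that row sees a 6).
H1 = 1: row 1 has {3,4,5,7,8}; col 8 has {2,3,6,7,9}; box has {3,4,7,8} → only 1 remains.
H3 = 5: row 3 has {4,8}; col 8 has {1,2,3,6,7,9}; box has {1,3,4,7,8} → only 5 remains.
H6 = 4: row 6 has {3,6,8}; col 8 has {1,2,3,5,6,7,9}; box has {6,9} → only 4 remains.
H5 = 8: row 5 has {2,6,7}; col 8 has {1,2,3,4,5,6,7,9}; box has {4,6,9} → only 8 remains.
G1 = 6: in row 1, 6 can only go here (every other open cell in that row sees a 6).
G3 = 2: row 3 has {4,5,8}; col 7 has {6,8,9}; box has {1,3,4,5,6,7,8} → only 2 remains.
J1 = 9: row 1 has {1,3,4,5,6,7,8}; col 9 has {3,4,6,7}; box has {1,2,3,4,5,6,7,8} → only 9 remains.
F3 = 1: row 3 has {2,4,5,8}; col 6 has {3,6,7}; box has {4,7,8,9} → only 1 remains.
C1 = 2: row 1 has {1,3,4,5,6,7,8,9}; col 3 has {4,6,7,8}; box has {3,4,5,6,8} → only 2 remains.
C2 = 1: row 2 has {3,4,6,7,8,9}; col 3 has {2,4,6,7,8}; box has {2,3,4,5,6,8} → only 1 remains.
D2 = 5: row 2 has {1,3,4,6,7,8,9}; col 4 has {2,6,8}; box has {1,4,7,8,9} → only 5 remains.
F2 = 2: row 2 has {1,3,4,5,6,7,8,9}; col 6 has {1,3,6,7}; box has {1,4,5,7,8,9} → only 2 remains.
D3 = 3: row 3 has {1,2,4,5,8}; col 4 has {2,5,6,8}; box has {1,2,4,5,7,8,9} → only 3 remains.
E3 = 6: row 3 has {1,2,3,4,5,8}; col 5 has {4,8,9}; box has {1,2,3,4,5,7,8,9} → only 6 remains.
A4 = 8: in row 4, 8 can only go here (every other open cell in that row sees an 8).
E7 = 2: in row 7, 2 can only go here (every other open cell in that row sees a 2).
C6 = 9: in column 3, 9 can only go here (every other open cell in that column sees a 9).
F5 = 9: in row 5, 9 can only go here (every other open cell in that row sees a 9).
F9 = 5: row 9 has {2,3,4,6,8}; col 6 has {1,2,3,6,7,9}; box has {2,6} → only 5 remains.
G9 = 1: row 9 has {2,3,4,5,6,8}; col 7 has {2,6,8,9}; box has {2,3,6,7,9} → only 1 remains.
E9 = 7: row 9 has {1,2,3,4,5,6,8}; col 5 has {2,4,6,8,9}; box has {2,5,6} → only 7 remains.
A9 = 9: row 9 has {1,2,3,4,5,6,7,8}; col 1 has {2,3,4,6,8}; box has {2,4,6,8} → only 9 remains.

984675123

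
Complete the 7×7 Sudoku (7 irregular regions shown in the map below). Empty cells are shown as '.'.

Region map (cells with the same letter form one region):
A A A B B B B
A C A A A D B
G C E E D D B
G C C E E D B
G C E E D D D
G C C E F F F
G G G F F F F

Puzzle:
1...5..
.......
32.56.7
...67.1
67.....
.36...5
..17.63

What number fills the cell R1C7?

4

R3C3 = 4: row 3 has {2,3,5,6,7}; col 3 has {1,6}; region has {5,6,7} → only 4 remains.
R3C6 = 1: row 3 has {2,3,4,5,6,7}; col 6 has {6}; region has {6} → only 1 remains.
R4C3 = 5: row 4 has {1,6,7}; col 3 has {1,4,6}; region has {2,3,6,7} → only 5 remains.
R4C2 = 4: row 4 has {1,5,6,7}; col 2 has {2,3,7}; region has {2,3,5,6,7} → only 4 remains.
R7C2 = 5: row 7 has {1,3,6,7}; col 2 has {2,3,4,7}; region has {1,3,6} → only 5 remains.
R1C2 = 6: row 1 has {1,5}; col 2 has {2,3,4,5,7}; region has {1} → only 6 remains.
R2C2 = 1: row 2 has {}; col 2 has {2,3,4,5,6,7}; region has {2,3,4,5,6,7} → only 1 remains.
R4C1 = 2: row 4 has {1,4,5,6,7}; col 1 has {1,3,6}; region has {1,3,5,6} → only 2 remains.
R4C6 = 3: row 4 has {1,2,4,5,6,7}; col 6 has {1,6}; region has {1,6} → only 3 remains.
R7C1 = 4: row 7 has {1,3,5,6,7}; col 1 has {1,2,3,6}; region has {1,2,3,5,6} → only 4 remains.
R7C5 = 2: row 7 has {1,3,4,5,6,7}; col 5 has {5,6,7}; region has {3,5,6,7} → only 2 remains.
R5C5 = 4: row 5 has {6,7}; col 5 has {2,5,6,7}; region has {1,3,6} → only 4 remains.
R5C7 = 2: row 5 has {4,6,7}; col 7 has {1,3,5,7}; region has {1,3,4,6} → only 2 remains.
R6C1 = 7: row 6 has {3,5,6}; col 1 has {1,2,3,4,6}; region has {1,2,3,4,5,6} → only 7 remains.
R6C5 = 1: row 6 has {3,5,6,7}; col 5 has {2,4,5,6,7}; region has {2,3,5,6,7} → only 1 remains.
R6C6 = 4: row 6 has {1,3,5,6,7}; col 6 has {1,3,6}; region has {1,2,3,5,6,7} → only 4 remains.
R1C6 = 2: row 1 has {1,5,6}; col 6 has {1,3,4,6}; region has {1,5,7} → only 2 remains.
R1C7 = 4: row 1 has {1,2,5,6}; col 7 has {1,2,3,5,7}; region has {1,2,5,7} → only 4 remains.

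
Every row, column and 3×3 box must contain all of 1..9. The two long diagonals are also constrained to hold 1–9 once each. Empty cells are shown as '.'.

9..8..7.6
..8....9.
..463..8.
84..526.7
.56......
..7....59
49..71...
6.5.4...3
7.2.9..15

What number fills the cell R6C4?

4

R4C8 = 3: row 4 has {2,4,5,6,7,8}; col 8 has {1,5,8,9}; box has {5,6,7,9} → only 3 remains.
R7C3 = 3: row 7 has {1,4,7,9}; col 3 has {2,4,5,6,7,8}; box has {2,4,5,6,7,9}; anti-diagonal has {2,6,7,9} → only 3 remains.
R8C4 = 2: row 8 has {3,4,5,6}; col 4 has {6,8}; box has {1,4,7,9} → only 2 remains.
R8C6 = 8: row 8 has {2,3,4,5,6}; col 6 has {1,2}; box has {1,2,4,7,9} → only 8 remains.
R8C7 = 9: row 8 has {2,3,4,5,6,8}; col 7 has {6,7}; box has {1,3,5} → only 9 remains.
R8C8 = 7: row 8 has {2,3,4,5,6,8,9}; col 8 has {1,3,5,8,9}; box has {1,3,5,9}; main diagonal has {4,5,9} → only 7 remains.
R9C2 = 8: row 9 has {1,2,5,7,9}; col 2 has {4,5,9}; box has {2,3,4,5,6,7,9} → only 8 remains.
R9C4 = 3: row 9 has {1,2,5,7,8,9}; col 4 has {2,6,8}; box has {1,2,4,7,8,9} → only 3 remains.
R9C6 = 6: row 9 has {1,2,3,5,7,8,9}; col 6 has {1,2,8}; box has {1,2,3,4,7,8,9} → only 6 remains.
R9C7 = 4: row 9 has {1,2,3,5,6,7,8,9}; col 7 has {6,7,9}; box has {1,3,5,7,9} → only 4 remains.
R1C3 = 1: row 1 has {6,7,8,9}; col 3 has {2,3,4,5,6,7,8}; box has {4,8,9} → only 1 remains.
R1C5 = 2: row 1 has {1,6,7,8,9}; col 5 has {3,4,5,7,9}; box has {3,6,8} → only 2 remains.
R1C8 = 4: row 1 has {1,2,6,7,8,9}; col 8 has {1,3,5,7,8,9}; box has {6,7,8,9} → only 4 remains.
R2C5 = 1: row 2 has {8,9}; col 5 has {2,3,4,5,7,9}; box has {2,3,6,8} → only 1 remains.
R2C9 = 2: row 2 has {1,8,9}; col 9 has {3,5,6,7,9}; box has {4,6,7,8,9} → only 2 remains.
R3C9 = 1: row 3 has {3,4,6,8}; col 9 has {2,3,5,6,7,9}; box has {2,4,6,7,8,9} → only 1 remains.
R4C3 = 9: row 4 has {2,3,4,5,6,7,8}; col 3 has {1,2,3,4,5,6,7,8}; box has {4,5,6,7,8} → only 9 remains.
R4C4 = 1: row 4 has {2,3,4,5,6,7,8,9}; col 4 has {2,3,6,8}; box has {2,5}; main diagonal has {4,5,7,9} → only 1 remains.
R5C5 = 8: row 5 has {5,6}; col 5 has {1,2,3,4,5,7,9}; box has {1,2,5}; main diagonal has {1,4,5,7,9}; anti-diagonal has {2,3,6,7,9} → only 8 remains.
R5C8 = 2: row 5 has {5,6,8}; col 8 has {1,3,4,5,7,8,9}; box has {3,5,6,7,9} → only 2 remains.
R5C9 = 4: row 5 has {2,5,6,8}; col 9 has {1,2,3,5,6,7,9}; box has {2,3,5,6,7,9} → only 4 remains.
R6C4 = 4: row 6 has {5,7,9}; col 4 has {1,2,3,6,8}; box has {1,2,5,8}; anti-diagonal has {2,3,6,7,8,9} → only 4 remains.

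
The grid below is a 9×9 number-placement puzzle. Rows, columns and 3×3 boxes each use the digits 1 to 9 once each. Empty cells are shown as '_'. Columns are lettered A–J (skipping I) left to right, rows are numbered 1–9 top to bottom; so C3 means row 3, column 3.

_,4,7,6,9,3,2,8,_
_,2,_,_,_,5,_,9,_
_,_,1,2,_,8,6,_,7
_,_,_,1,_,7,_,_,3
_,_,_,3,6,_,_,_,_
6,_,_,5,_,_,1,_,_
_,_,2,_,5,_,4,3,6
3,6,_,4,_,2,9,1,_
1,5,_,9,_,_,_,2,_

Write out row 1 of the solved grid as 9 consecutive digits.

547693281

A1 = 5: row 1 has {2,3,4,6,7,8,9}; col 1 has {1,3,6}; box has {1,2,4,7} → only 5 remains.
J1 = 1: row 1 has {2,3,4,5,6,7,8,9}; col 9 has {3,6,7}; box has {2,6,7,8,9} → only 1 remains.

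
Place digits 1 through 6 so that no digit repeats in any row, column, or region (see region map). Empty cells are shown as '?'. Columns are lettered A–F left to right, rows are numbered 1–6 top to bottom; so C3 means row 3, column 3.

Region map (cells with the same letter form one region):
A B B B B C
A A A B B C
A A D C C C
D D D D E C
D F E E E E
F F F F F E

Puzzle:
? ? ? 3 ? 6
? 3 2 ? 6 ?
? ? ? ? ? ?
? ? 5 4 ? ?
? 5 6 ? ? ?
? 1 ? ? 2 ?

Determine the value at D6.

D6 = 6: row 6 has {1,2}; col 4 has {3,4}; region has {1,2,5} → only 6 remains.

6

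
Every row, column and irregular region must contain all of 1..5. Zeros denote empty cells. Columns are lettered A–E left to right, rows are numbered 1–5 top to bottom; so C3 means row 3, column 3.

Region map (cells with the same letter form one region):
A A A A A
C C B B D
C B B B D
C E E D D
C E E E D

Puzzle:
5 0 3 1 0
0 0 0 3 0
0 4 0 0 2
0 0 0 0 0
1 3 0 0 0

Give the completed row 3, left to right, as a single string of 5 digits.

B1 = 2: row 1 has {1,3,5}; col 2 has {3,4}; region has {1,3,5} → only 2 remains.
E1 = 4: row 1 has {1,2,3,5}; col 5 has {2}; region has {1,2,3,5} → only 4 remains.
B2 = 5: row 2 has {3}; col 2 has {2,3,4}; region has {1} → only 5 remains.
E2 = 1: row 2 has {3,5}; col 5 has {2,4}; region has {2} → only 1 remains.
A3 = 3: row 3 has {2,4}; col 1 has {1,5}; region has {1,5} → only 3 remains.
D3 = 5: row 3 has {2,3,4}; col 4 has {1,3}; region has {3,4} → only 5 remains.
B4 = 1: row 4 has {}; col 2 has {2,3,4,5}; region has {3} → only 1 remains.
D4 = 4: row 4 has {1}; col 4 has {1,3,5}; region has {1,2} → only 4 remains.
D5 = 2: row 5 has {1,3}; col 4 has {1,3,4,5}; region has {1,3} → only 2 remains.
E5 = 5: row 5 has {1,2,3}; col 5 has {1,2,4}; region has {1,2,4} → only 5 remains.
C2 = 2: row 2 has {1,3,5}; col 3 has {3}; region has {3,4,5} → only 2 remains.
C3 = 1: row 3 has {2,3,4,5}; col 3 has {2,3}; region has {2,3,4,5} → only 1 remains.

34152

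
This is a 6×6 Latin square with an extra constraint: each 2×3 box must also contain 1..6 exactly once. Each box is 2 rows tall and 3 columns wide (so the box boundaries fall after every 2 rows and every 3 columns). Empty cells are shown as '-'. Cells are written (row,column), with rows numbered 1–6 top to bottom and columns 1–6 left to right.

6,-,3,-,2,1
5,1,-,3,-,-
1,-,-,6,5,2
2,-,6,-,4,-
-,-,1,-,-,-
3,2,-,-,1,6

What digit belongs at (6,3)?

(1,2) = 4: row 1 has {1,2,3,6}; col 2 has {1,2}; box has {1,3,5,6} → only 4 remains.
(1,4) = 5: row 1 has {1,2,3,4,6}; col 4 has {3,6}; box has {1,2,3} → only 5 remains.
(2,3) = 2: row 2 has {1,3,5}; col 3 has {1,3,6}; box has {1,3,4,5,6} → only 2 remains.
(2,5) = 6: row 2 has {1,2,3,5}; col 5 has {1,2,4,5}; box has {1,2,3,5} → only 6 remains.
(2,6) = 4: row 2 has {1,2,3,5,6}; col 6 has {1,2,6}; box has {1,2,3,5,6} → only 4 remains.
(3,2) = 3: row 3 has {1,2,5,6}; col 2 has {1,2,4}; box has {1,2,6} → only 3 remains.
(3,3) = 4: row 3 has {1,2,3,5,6}; col 3 has {1,2,3,6}; box has {1,2,3,6} → only 4 remains.
(4,2) = 5: row 4 has {2,4,6}; col 2 has {1,2,3,4}; box has {1,2,3,4,6} → only 5 remains.
(4,4) = 1: row 4 has {2,4,5,6}; col 4 has {3,5,6}; box has {2,4,5,6} → only 1 remains.
(4,6) = 3: row 4 has {1,2,4,5,6}; col 6 has {1,2,4,6}; box has {1,2,4,5,6} → only 3 remains.
(5,1) = 4: row 5 has {1}; col 1 has {1,2,3,5,6}; box has {1,2,3} → only 4 remains.
(5,2) = 6: row 5 has {1,4}; col 2 has {1,2,3,4,5}; box has {1,2,3,4} → only 6 remains.
(5,4) = 2: row 5 has {1,4,6}; col 4 has {1,3,5,6}; box has {1,6} → only 2 remains.
(5,5) = 3: row 5 has {1,2,4,6}; col 5 has {1,2,4,5,6}; box has {1,2,6} → only 3 remains.
(5,6) = 5: row 5 has {1,2,3,4,6}; col 6 has {1,2,3,4,6}; box has {1,2,3,6} → only 5 remains.
(6,3) = 5: row 6 has {1,2,3,6}; col 3 has {1,2,3,4,6}; box has {1,2,3,4,6} → only 5 remains.

5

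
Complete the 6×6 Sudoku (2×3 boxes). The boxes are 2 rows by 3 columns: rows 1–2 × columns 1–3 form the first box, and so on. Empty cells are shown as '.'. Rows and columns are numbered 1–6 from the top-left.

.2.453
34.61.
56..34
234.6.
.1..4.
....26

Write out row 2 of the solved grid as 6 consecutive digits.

345612

R2C3 = 5: row 2 has {1,3,4,6}; col 3 has {4}; box has {2,3,4} → only 5 remains.
R2C6 = 2: row 2 has {1,3,4,5,6}; col 6 has {3,4,6}; box has {1,3,4,5,6} → only 2 remains.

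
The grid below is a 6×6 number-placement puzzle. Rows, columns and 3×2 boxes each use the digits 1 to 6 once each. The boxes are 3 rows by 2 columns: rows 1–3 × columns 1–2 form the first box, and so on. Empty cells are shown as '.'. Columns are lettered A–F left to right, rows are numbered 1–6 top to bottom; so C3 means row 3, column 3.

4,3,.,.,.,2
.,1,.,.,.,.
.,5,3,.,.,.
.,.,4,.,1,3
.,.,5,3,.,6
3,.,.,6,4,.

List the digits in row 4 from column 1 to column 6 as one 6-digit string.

E3 = 6: row 3 has {3,5}; col 5 has {1,4}; box has {2} → only 6 remains.
D4 = 2: row 4 has {1,3,4}; col 4 has {3,6}; box has {3,4,5,6} → only 2 remains.
E5 = 2: row 5 has {3,5,6}; col 5 has {1,4,6}; box has {1,3,4,6} → only 2 remains.
B6 = 2: row 6 has {3,4,6}; col 2 has {1,3,5}; box has {3} → only 2 remains.
C6 = 1: row 6 has {2,3,4,6}; col 3 has {3,4,5}; box has {2,3,4,5,6} → only 1 remains.
F6 = 5: row 6 has {1,2,3,4,6}; col 6 has {2,3,6}; box has {1,2,3,4,6} → only 5 remains.
C1 = 6: row 1 has {2,3,4}; col 3 has {1,3,4,5}; box has {3} → only 6 remains.
E1 = 5: row 1 has {2,3,4,6}; col 5 has {1,2,4,6}; box has {2,6} → only 5 remains.
C2 = 2: row 2 has {1}; col 3 has {1,3,4,5,6}; box has {3,6} → only 2 remains.
E2 = 3: row 2 has {1,2}; col 5 has {1,2,4,5,6}; box has {2,5,6} → only 3 remains.
F2 = 4: row 2 has {1,2,3}; col 6 has {2,3,5,6}; box has {2,3,5,6} → only 4 remains.
A3 = 2: row 3 has {3,5,6}; col 1 has {3,4}; box has {1,3,4,5} → only 2 remains.
F3 = 1: row 3 has {2,3,5,6}; col 6 has {2,3,4,5,6}; box has {2,3,4,5,6} → only 1 remains.
B4 = 6: row 4 has {1,2,3,4}; col 2 has {1,2,3,5}; box has {2,3} → only 6 remains.
A5 = 1: row 5 has {2,3,5,6}; col 1 has {2,3,4}; box has {2,3,6} → only 1 remains.
B5 = 4: row 5 has {1,2,3,5,6}; col 2 has {1,2,3,5,6}; box has {1,2,3,6} → only 4 remains.
D1 = 1: row 1 has {2,3,4,5,6}; col 4 has {2,3,6}; box has {2,3,6} → only 1 remains.
A2 = 6: row 2 has {1,2,3,4}; col 1 has {1,2,3,4}; box has {1,2,3,4,5} → only 6 remains.
D2 = 5: row 2 has {1,2,3,4,6}; col 4 has {1,2,3,6}; box has {1,2,3,6} → only 5 remains.
D3 = 4: row 3 has {1,2,3,5,6}; col 4 has {1,2,3,5,6}; box has {1,2,3,5,6} → only 4 remains.
A4 = 5: row 4 has {1,2,3,4,6}; col 1 has {1,2,3,4,6}; box has {1,2,3,4,6} → only 5 remains.

564213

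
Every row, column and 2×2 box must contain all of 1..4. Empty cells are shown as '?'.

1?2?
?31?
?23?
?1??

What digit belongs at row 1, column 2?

row 1, column 2 = 4: row 1 has {1,2}; col 2 has {1,2,3}; box has {1,3} → only 4 remains.

4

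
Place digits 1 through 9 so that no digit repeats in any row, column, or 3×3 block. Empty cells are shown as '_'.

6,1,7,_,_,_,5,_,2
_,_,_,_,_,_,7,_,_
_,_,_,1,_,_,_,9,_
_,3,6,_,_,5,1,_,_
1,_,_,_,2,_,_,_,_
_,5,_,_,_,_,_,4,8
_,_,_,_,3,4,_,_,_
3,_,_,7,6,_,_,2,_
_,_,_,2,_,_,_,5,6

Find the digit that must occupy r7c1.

8

r4c8 = 7 (sole candidate).
r4c9 = 9 (sole candidate).
r4c1 = 2 (hidden single in row 4).
r6c3 = 9 (sole candidate).
r6c1 = 7 (sole candidate).
r6c5 = 1 (sole candidate).
r5c9 = 5 (hidden single in row 5).
r5c6 = 7 (hidden single in row 5).
r3c5 = 7 (hidden single in row 3).
r5c4 = 9 (hidden single in row 5).
r6c7 = 2 (hidden single in row 6).
r7c2 = 6 (hidden single in row 7).
r7c3 = 2 (hidden single in row 7).
r7c9 = 7 (hidden single in row 7).
r7c8 = 1 (hidden single in row 7).
r8c9 = 4 (sole candidate).
r3c9 = 3 (sole candidate).
r1c8 = 8 (sole candidate).
r2c8 = 6 (sole candidate).
r2c9 = 1 (sole candidate).
r3c7 = 4 (sole candidate).
r5c8 = 3 (sole candidate).
r5c7 = 6 (sole candidate).
r3c6 = 6 (hidden single in row 3).
r6c6 = 3 (sole candidate).
r1c6 = 9 (sole candidate).
r6c4 = 6 (sole candidate).
r1c5 = 4 (sole candidate).
r4c5 = 8 (sole candidate).
r9c5 = 9 (sole candidate).
r1c4 = 3 (sole candidate).
r2c5 = 5 (sole candidate).
r4c4 = 4 (sole candidate).
r2c4 = 8 (sole candidate).
r2c6 = 2 (sole candidate).
r7c4 = 5 (sole candidate).
r2c3 = 3 (hidden single in row 2).
r3c2 = 2 (hidden single in row 3).
r8c3 = 5 (hidden single in row 8).
r3c3 = 8 (sole candidate).
r5c3 = 4 (sole candidate).
r9c3 = 1 (sole candidate).
r9c6 = 8 (sole candidate).
r9c7 = 3 (sole candidate).
r3c1 = 5 (sole candidate).
r5c2 = 8 (sole candidate).
r8c2 = 9 (sole candidate).
r8c6 = 1 (sole candidate).
r8c7 = 8 (sole candidate).
r9c1 = 4 (sole candidate).
r9c2 = 7 (sole candidate).
r2c1 = 9 (sole candidate).
r2c2 = 4 (sole candidate).
r7c1 = 8: row 7 has {1,2,3,4,5,6,7}; col 1 has {1,2,3,4,5,6,7,9}; box has {1,2,3,4,5,6,7,9} → only 8 remains.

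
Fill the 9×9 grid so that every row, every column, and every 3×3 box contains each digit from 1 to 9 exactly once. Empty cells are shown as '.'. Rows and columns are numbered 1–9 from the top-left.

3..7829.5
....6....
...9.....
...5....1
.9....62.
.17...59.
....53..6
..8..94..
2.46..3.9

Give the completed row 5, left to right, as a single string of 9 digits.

row 7, column 2 = 7: row 7 has {3,5,6}; col 2 has {1,9}; box has {2,4,8} → only 7 remains.
row 9, column 2 = 5: row 9 has {2,3,4,6,9}; col 2 has {1,7,9}; box has {2,4,7,8} → only 5 remains.
row 4, column 5 = 9: in row 4, 9 can only go here (every other open cell in that row sees a 9).
row 7, column 4 = 4: in row 7, 4 can only go here (every other open cell in that row sees a 4).
row 7, column 7 = 2: in row 7, 2 can only go here (every other open cell in that row sees a 2).
row 8, column 9 = 7: row 8 has {4,8,9}; col 9 has {1,5,6,9}; box has {2,3,4,6,9} → only 7 remains.
row 7, column 8 = 8: in row 7, 8 can only go here (every other open cell in that row sees an 8).
row 9, column 8 = 1: row 9 has {2,3,4,5,6,9}; col 8 has {2,8,9}; box has {2,3,4,6,7,8,9} → only 1 remains.
row 8, column 8 = 5: row 8 has {4,7,8,9}; col 8 has {1,2,8,9}; box has {1,2,3,4,6,7,8,9} → only 5 remains.
row 9, column 5 = 7: row 9 has {1,2,3,4,5,6,9}; col 5 has {5,6,8,9}; box has {3,4,5,6,9} → only 7 remains.
row 9, column 6 = 8: row 9 has {1,2,3,4,5,6,7,9}; col 6 has {2,3,9}; box has {3,4,5,6,7,9} → only 8 remains.
row 1, column 3 = 1: in row 1, 1 can only go here (every other open cell in that row sees a 1).
row 7, column 3 = 9: row 7 has {2,3,4,5,6,7,8}; col 3 has {1,4,7,8}; box has {2,4,5,7,8} → only 9 remains.
row 7, column 1 = 1: row 7 has {2,3,4,5,6,7,8,9}; col 1 has {2,3}; box has {2,4,5,7,8,9} → only 1 remains.
row 8, column 1 = 6: row 8 has {4,5,7,8,9}; col 1 has {1,2,3}; box has {1,2,4,5,7,8,9} → only 6 remains.
row 8, column 2 = 3: row 8 has {4,5,6,7,8,9}; col 2 has {1,5,7,9}; box has {1,2,4,5,6,7,8,9} → only 3 remains.
row 2, column 1 = 9: in row 2, 9 can only go here (every other open cell in that row sees a 9).
row 5, column 6 = 7: in row 5, 7 can only go here (every other open cell in that row sees a 7).
row 6, column 6 = 6: in row 6, 6 can only go here (every other open cell in that row sees a 6).
row 4, column 6 = 4: row 4 has {1,5,9}; col 6 has {2,3,6,7,8,9}; box has {5,6,7,9} → only 4 remains.
row 4, column 1 = 8: row 4 has {1,4,5,9}; col 1 has {1,2,3,6,9}; box has {1,7,9} → only 8 remains.
row 4, column 7 = 7: row 4 has {1,4,5,8,9}; col 7 has {2,3,4,5,6,9}; box has {1,2,5,6,9} → only 7 remains.
row 4, column 8 = 3: row 4 has {1,4,5,7,8,9}; col 8 has {1,2,5,8,9}; box has {1,2,5,6,7,9} → only 3 remains.
row 6, column 1 = 4: row 6 has {1,5,6,7,9}; col 1 has {1,2,3,6,8,9}; box has {1,7,8,9} → only 4 remains.
row 6, column 9 = 8: row 6 has {1,4,5,6,7,9}; col 9 has {1,5,6,7,9}; box has {1,2,3,5,6,7,9} → only 8 remains.
row 5, column 1 = 5: row 5 has {2,6,7,9}; col 1 has {1,2,3,4,6,8,9}; box has {1,4,7,8,9} → only 5 remains.
row 5, column 3 = 3: row 5 has {2,5,6,7,9}; col 3 has {1,4,7,8,9}; box has {1,4,5,7,8,9} → only 3 remains.
row 5, column 5 = 1: row 5 has {2,3,5,6,7,9}; col 5 has {5,6,7,8,9}; box has {4,5,6,7,9} → only 1 remains.
row 5, column 9 = 4: row 5 has {1,2,3,5,6,7,9}; col 9 has {1,5,6,7,8,9}; box has {1,2,3,5,6,7,8,9} → only 4 remains.
row 8, column 5 = 2: row 8 has {3,4,5,6,7,8,9}; col 5 has {1,5,6,7,8,9}; box has {3,4,5,6,7,8,9} → only 2 remains.
row 3, column 1 = 7: row 3 has {9}; col 1 has {1,2,3,4,5,6,8,9}; box has {1,3,9} → only 7 remains.
row 5, column 4 = 8: row 5 has {1,2,3,4,5,6,7,9}; col 4 has {4,5,6,7,9}; box has {1,4,5,6,7,9} → only 8 remains.

593817624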